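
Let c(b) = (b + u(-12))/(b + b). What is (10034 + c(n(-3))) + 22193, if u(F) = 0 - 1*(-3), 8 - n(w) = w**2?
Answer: 32226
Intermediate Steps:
n(w) = 8 - w**2
u(F) = 3 (u(F) = 0 + 3 = 3)
c(b) = (3 + b)/(2*b) (c(b) = (b + 3)/(b + b) = (3 + b)/((2*b)) = (3 + b)*(1/(2*b)) = (3 + b)/(2*b))
(10034 + c(n(-3))) + 22193 = (10034 + (3 + (8 - 1*(-3)**2))/(2*(8 - 1*(-3)**2))) + 22193 = (10034 + (3 + (8 - 1*9))/(2*(8 - 1*9))) + 22193 = (10034 + (3 + (8 - 9))/(2*(8 - 9))) + 22193 = (10034 + (1/2)*(3 - 1)/(-1)) + 22193 = (10034 + (1/2)*(-1)*2) + 22193 = (10034 - 1) + 22193 = 10033 + 22193 = 32226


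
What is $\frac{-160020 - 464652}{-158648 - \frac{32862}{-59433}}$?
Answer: $\frac{687520944}{174609143} \approx 3.9375$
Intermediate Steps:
$\frac{-160020 - 464652}{-158648 - \frac{32862}{-59433}} = - \frac{624672}{-158648 - - \frac{10954}{19811}} = - \frac{624672}{-158648 + \frac{10954}{19811}} = - \frac{624672}{- \frac{3142964574}{19811}} = \left(-624672\right) \left(- \frac{19811}{3142964574}\right) = \frac{687520944}{174609143}$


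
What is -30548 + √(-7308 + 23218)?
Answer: -30548 + √15910 ≈ -30422.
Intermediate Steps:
-30548 + √(-7308 + 23218) = -30548 + √15910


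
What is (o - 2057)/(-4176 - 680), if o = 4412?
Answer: -2355/4856 ≈ -0.48497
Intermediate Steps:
(o - 2057)/(-4176 - 680) = (4412 - 2057)/(-4176 - 680) = 2355/(-4856) = 2355*(-1/4856) = -2355/4856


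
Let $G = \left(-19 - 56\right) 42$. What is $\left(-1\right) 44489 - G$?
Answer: $-41339$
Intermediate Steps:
$G = -3150$ ($G = \left(-75\right) 42 = -3150$)
$\left(-1\right) 44489 - G = \left(-1\right) 44489 - -3150 = -44489 + 3150 = -41339$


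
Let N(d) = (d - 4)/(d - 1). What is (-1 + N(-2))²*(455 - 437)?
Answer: 18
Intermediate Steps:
N(d) = (-4 + d)/(-1 + d)
(-1 + N(-2))²*(455 - 437) = (-1 + (-4 - 2)/(-1 - 2))²*(455 - 437) = (-1 - 6/(-3))²*18 = (-1 - ⅓*(-6))²*18 = (-1 + 2)²*18 = 1²*18 = 1*18 = 18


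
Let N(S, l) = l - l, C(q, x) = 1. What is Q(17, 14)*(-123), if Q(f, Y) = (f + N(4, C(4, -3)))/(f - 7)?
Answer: -2091/10 ≈ -209.10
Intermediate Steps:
N(S, l) = 0
Q(f, Y) = f/(-7 + f) (Q(f, Y) = (f + 0)/(f - 7) = f/(-7 + f))
Q(17, 14)*(-123) = (17/(-7 + 17))*(-123) = (17/10)*(-123) = -2091/10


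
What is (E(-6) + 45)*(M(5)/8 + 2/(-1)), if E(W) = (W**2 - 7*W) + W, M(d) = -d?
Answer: -2457/8 ≈ -307.13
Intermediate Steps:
E(W) = W**2 - 6*W
(E(-6) + 45)*(M(5)/8 + 2/(-1)) = (-6*(-6 - 6) + 45)*(-1*5/8 + 2/(-1)) = (-6*(-12) + 45)*(-5*1/8 + 2*(-1)) = (72 + 45)*(-5/8 - 2) = 117*(-21/8) = -2457/8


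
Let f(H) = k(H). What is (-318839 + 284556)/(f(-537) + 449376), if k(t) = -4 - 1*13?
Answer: -34283/449359 ≈ -0.076293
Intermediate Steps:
k(t) = -17 (k(t) = -4 - 13 = -17)
f(H) = -17
(-318839 + 284556)/(f(-537) + 449376) = (-318839 + 284556)/(-17 + 449376) = -34283/449359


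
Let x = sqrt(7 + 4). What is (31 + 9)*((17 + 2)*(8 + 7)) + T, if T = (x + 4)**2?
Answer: 11427 + 8*sqrt(11) ≈ 11454.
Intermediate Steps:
x = sqrt(11) ≈ 3.3166
T = (4 + sqrt(11))**2 (T = (sqrt(11) + 4)**2 = (4 + sqrt(11))**2 ≈ 53.533)
(31 + 9)*((17 + 2)*(8 + 7)) + T = (31 + 9)*((17 + 2)*(8 + 7)) + (4 + sqrt(11))**2 = 40*(19*15) + (4 + sqrt(11))**2 = 40*285 + (4 + sqrt(11))**2 = 11400 + (4 + sqrt(11))**2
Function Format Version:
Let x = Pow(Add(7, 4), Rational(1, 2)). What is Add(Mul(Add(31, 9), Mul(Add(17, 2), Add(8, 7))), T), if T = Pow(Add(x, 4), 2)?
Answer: Add(11427, Mul(8, Pow(11, Rational(1, 2)))) ≈ 11454.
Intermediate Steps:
x = Pow(11, Rational(1, 2)) ≈ 3.3166
T = Pow(Add(4, Pow(11, Rational(1, 2))), 2) (T = Pow(Add(Pow(11, Rational(1, 2)), 4), 2) = Pow(Add(4, Pow(11, Rational(1, 2))), 2) ≈ 53.533)
Add(Mul(Add(31, 9), Mul(Add(17, 2), Add(8, 7))), T) = Add(Mul(Add(31, 9), Mul(Add(17, 2), Add(8, 7))), Pow(Add(4, Pow(11, Rational(1, 2))), 2)) = Add(Mul(40, Mul(19, 15)), Pow(Add(4, Pow(11, Rational(1, 2))), 2)) = Add(Mul(40, 285), Pow(Add(4, Pow(11, Rational(1, 2))), 2)) = Add(11400, Pow(Add(4, Pow(11, Rational(1, 2))), 2))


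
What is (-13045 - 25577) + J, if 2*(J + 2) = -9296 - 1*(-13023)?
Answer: -73521/2 ≈ -36761.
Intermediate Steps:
J = 3723/2 (J = -2 + (-9296 - 1*(-13023))/2 = -2 + (-9296 + 13023)/2 = -2 + (1/2)*3727 = -2 + 3727/2 = 3723/2 ≈ 1861.5)
(-13045 - 25577) + J = (-13045 - 25577) + 3723/2 = -38622 + 3723/2 = -73521/2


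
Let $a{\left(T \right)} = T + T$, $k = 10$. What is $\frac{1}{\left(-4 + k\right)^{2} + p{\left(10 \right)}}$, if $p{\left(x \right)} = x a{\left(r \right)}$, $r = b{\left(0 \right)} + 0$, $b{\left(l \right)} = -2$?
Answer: $- \frac{1}{4} \approx -0.25$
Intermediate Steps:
$r = -2$ ($r = -2 + 0 = -2$)
$a{\left(T \right)} = 2 T$
$p{\left(x \right)} = - 4 x$ ($p{\left(x \right)} = x 2 \left(-2\right) = x \left(-4\right) = - 4 x$)
$\frac{1}{\left(-4 + k\right)^{2} + p{\left(10 \right)}} = \frac{1}{\left(-4 + 10\right)^{2} - 40} = \frac{1}{6^{2} - 40} = \frac{1}{36 - 40} = \frac{1}{-4} = - \frac{1}{4}$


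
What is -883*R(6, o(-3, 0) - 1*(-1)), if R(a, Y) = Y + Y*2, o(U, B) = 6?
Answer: -18543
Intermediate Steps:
R(a, Y) = 3*Y (R(a, Y) = Y + 2*Y = 3*Y)
-883*R(6, o(-3, 0) - 1*(-1)) = -2649*(6 - 1*(-1)) = -2649*(6 + 1) = -2649*7 = -883*21 = -18543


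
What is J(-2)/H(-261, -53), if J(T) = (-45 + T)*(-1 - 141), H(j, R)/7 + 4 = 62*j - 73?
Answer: -94/1603 ≈ -0.058640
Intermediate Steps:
H(j, R) = -539 + 434*j (H(j, R) = -28 + 7*(62*j - 73) = -28 + 7*(-73 + 62*j) = -28 + (-511 + 434*j) = -539 + 434*j)
J(T) = 6390 - 142*T (J(T) = (-45 + T)*(-142) = 6390 - 142*T)
J(-2)/H(-261, -53) = (6390 - 142*(-2))/(-539 + 434*(-261)) = (6390 + 284)/(-539 - 113274) = 6674/(-113813) = 6674*(-1/113813) = -94/1603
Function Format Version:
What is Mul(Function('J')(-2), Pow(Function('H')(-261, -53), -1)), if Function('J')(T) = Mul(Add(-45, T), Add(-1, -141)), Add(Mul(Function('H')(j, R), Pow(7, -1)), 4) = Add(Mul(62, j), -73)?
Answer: Rational(-94, 1603) ≈ -0.058640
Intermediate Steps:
Function('H')(j, R) = Add(-539, Mul(434, j)) (Function('H')(j, R) = Add(-28, Mul(7, Add(Mul(62, j), -73))) = Add(-28, Mul(7, Add(-73, Mul(62, j)))) = Add(-28, Add(-511, Mul(434, j))) = Add(-539, Mul(434, j)))
Function('J')(T) = Add(6390, Mul(-142, T)) (Function('J')(T) = Mul(Add(-45, T), -142) = Add(6390, Mul(-142, T)))
Mul(Function('J')(-2), Pow(Function('H')(-261, -53), -1)) = Mul(Add(6390, Mul(-142, -2)), Pow(Add(-539, Mul(434, -261)), -1)) = Mul(Add(6390, 284), Pow(Add(-539, -113274), -1)) = Mul(6674, Pow(-113813, -1)) = Mul(6674, Rational(-1, 113813)) = Rational(-94, 1603)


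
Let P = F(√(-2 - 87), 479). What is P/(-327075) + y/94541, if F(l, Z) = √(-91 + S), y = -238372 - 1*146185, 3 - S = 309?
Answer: -384557/94541 - I*√397/327075 ≈ -4.0676 - 6.0918e-5*I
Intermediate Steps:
S = -306 (S = 3 - 1*309 = 3 - 309 = -306)
y = -384557 (y = -238372 - 146185 = -384557)
F(l, Z) = I*√397 (F(l, Z) = √(-91 - 306) = √(-397) = I*√397)
P = I*√397 ≈ 19.925*I
P/(-327075) + y/94541 = (I*√397)/(-327075) - 384557/94541 = (I*√397)*(-1/327075) - 384557*1/94541 = -I*√397/327075 - 384557/94541 = -384557/94541 - I*√397/327075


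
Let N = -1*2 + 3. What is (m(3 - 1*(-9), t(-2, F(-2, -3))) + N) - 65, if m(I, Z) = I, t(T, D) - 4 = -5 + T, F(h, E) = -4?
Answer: -52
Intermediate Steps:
t(T, D) = -1 + T (t(T, D) = 4 + (-5 + T) = -1 + T)
N = 1 (N = -2 + 3 = 1)
(m(3 - 1*(-9), t(-2, F(-2, -3))) + N) - 65 = ((3 - 1*(-9)) + 1) - 65 = ((3 + 9) + 1) - 65 = (12 + 1) - 65 = 13 - 65 = -52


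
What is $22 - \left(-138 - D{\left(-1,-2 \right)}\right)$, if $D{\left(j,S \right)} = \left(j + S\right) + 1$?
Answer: $158$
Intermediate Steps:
$D{\left(j,S \right)} = 1 + S + j$ ($D{\left(j,S \right)} = \left(S + j\right) + 1 = 1 + S + j$)
$22 - \left(-138 - D{\left(-1,-2 \right)}\right) = 22 + \left(\left(162 + \left(3 \left(-6\right) - 2\right)\right) - 6\right) = 22 + \left(\left(162 - 20\right) - 6\right) = 22 + \left(142 - 6\right) = 22 + 136 = 158$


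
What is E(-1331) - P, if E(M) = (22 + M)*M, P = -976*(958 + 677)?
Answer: 3338039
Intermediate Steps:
P = -1595760 (P = -976*1635 = -1595760)
E(M) = M*(22 + M)
E(-1331) - P = -1331*(22 - 1331) - 1*(-1595760) = -1331*(-1309) + 1595760 = 1742279 + 1595760 = 3338039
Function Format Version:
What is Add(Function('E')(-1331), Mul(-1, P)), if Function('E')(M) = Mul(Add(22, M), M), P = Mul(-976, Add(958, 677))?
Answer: 3338039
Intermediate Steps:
P = -1595760 (P = Mul(-976, 1635) = -1595760)
Function('E')(M) = Mul(M, Add(22, M))
Add(Function('E')(-1331), Mul(-1, P)) = Add(Mul(-1331, Add(22, -1331)), Mul(-1, -1595760)) = Add(Mul(-1331, -1309), 1595760) = Add(1742279, 1595760) = 3338039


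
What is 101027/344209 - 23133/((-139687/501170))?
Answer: 3990623737211039/48081522583 ≈ 82997.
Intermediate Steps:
101027/344209 - 23133/((-139687/501170)) = 101027*(1/344209) - 23133/((-139687*1/501170)) = 101027/344209 - 23133/(-139687/501170) = 101027/344209 - 23133*(-501170/139687) = 101027/344209 + 11593565610/139687 = 3990623737211039/48081522583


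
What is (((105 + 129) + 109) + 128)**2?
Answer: 221841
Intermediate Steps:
(((105 + 129) + 109) + 128)**2 = ((234 + 109) + 128)**2 = (343 + 128)**2 = 471**2 = 221841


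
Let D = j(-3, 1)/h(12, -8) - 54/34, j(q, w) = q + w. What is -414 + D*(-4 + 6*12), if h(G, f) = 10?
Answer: -2678/5 ≈ -535.60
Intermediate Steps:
D = -152/85 (D = (-3 + 1)/10 - 54/34 = -2*⅒ - 54*1/34 = -⅕ - 27/17 = -152/85 ≈ -1.7882)
-414 + D*(-4 + 6*12) = -414 - 152*(-4 + 6*12)/85 = -414 - 152*(-4 + 72)/85 = -414 - 152/85*68 = -414 - 608/5 = -2678/5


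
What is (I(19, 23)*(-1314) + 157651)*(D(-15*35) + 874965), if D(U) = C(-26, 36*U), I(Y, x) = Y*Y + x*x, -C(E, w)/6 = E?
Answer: -885455303889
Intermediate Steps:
C(E, w) = -6*E
I(Y, x) = Y² + x²
D(U) = 156 (D(U) = -6*(-26) = 156)
(I(19, 23)*(-1314) + 157651)*(D(-15*35) + 874965) = ((19² + 23²)*(-1314) + 157651)*(156 + 874965) = ((361 + 529)*(-1314) + 157651)*875121 = (890*(-1314) + 157651)*875121 = (-1169460 + 157651)*875121 = -1011809*875121 = -885455303889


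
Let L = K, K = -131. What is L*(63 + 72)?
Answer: -17685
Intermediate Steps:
L = -131
L*(63 + 72) = -131*(63 + 72) = -131*135 = -17685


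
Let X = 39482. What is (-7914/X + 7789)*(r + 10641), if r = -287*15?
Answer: 974215072512/19741 ≈ 4.9350e+7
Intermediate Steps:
r = -4305
(-7914/X + 7789)*(r + 10641) = (-7914/39482 + 7789)*(-4305 + 10641) = (-7914*1/39482 + 7789)*6336 = (-3957/19741 + 7789)*6336 = (153758692/19741)*6336 = 974215072512/19741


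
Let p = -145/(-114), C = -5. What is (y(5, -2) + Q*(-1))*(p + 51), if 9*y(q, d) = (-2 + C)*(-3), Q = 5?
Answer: -23836/171 ≈ -139.39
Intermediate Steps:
y(q, d) = 7/3 (y(q, d) = ((-2 - 5)*(-3))/9 = (-7*(-3))/9 = (⅑)*21 = 7/3)
p = 145/114 (p = -145*(-1/114) = 145/114 ≈ 1.2719)
(y(5, -2) + Q*(-1))*(p + 51) = (7/3 + 5*(-1))*(145/114 + 51) = (7/3 - 5)*(5959/114) = -8/3*5959/114 = -23836/171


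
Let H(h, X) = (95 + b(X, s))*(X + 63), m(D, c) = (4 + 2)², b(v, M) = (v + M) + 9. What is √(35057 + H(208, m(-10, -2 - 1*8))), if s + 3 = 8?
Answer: 2*√12353 ≈ 222.29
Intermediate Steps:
s = 5 (s = -3 + 8 = 5)
b(v, M) = 9 + M + v (b(v, M) = (M + v) + 9 = 9 + M + v)
m(D, c) = 36 (m(D, c) = 6² = 36)
H(h, X) = (63 + X)*(109 + X) (H(h, X) = (95 + (9 + 5 + X))*(X + 63) = (95 + (14 + X))*(63 + X) = (109 + X)*(63 + X) = (63 + X)*(109 + X))
√(35057 + H(208, m(-10, -2 - 1*8))) = √(35057 + (6867 + 36² + 172*36)) = √(35057 + (6867 + 1296 + 6192)) = √(35057 + 14355) = √49412 = 2*√12353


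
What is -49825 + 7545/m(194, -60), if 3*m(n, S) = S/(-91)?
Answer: -61981/4 ≈ -15495.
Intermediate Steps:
m(n, S) = -S/273 (m(n, S) = (S/(-91))/3 = (S*(-1/91))/3 = (-S/91)/3 = -S/273)
-49825 + 7545/m(194, -60) = -49825 + 7545/((-1/273*(-60))) = -49825 + 7545/(20/91) = -49825 + 7545*(91/20) = -49825 + 137319/4 = -61981/4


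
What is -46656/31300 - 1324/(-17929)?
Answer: -198763556/140294425 ≈ -1.4168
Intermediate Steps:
-46656/31300 - 1324/(-17929) = -46656*1/31300 - 1324*(-1/17929) = -11664/7825 + 1324/17929 = -198763556/140294425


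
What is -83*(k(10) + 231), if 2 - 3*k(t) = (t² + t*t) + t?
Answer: -40255/3 ≈ -13418.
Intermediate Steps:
k(t) = ⅔ - 2*t²/3 - t/3 (k(t) = ⅔ - ((t² + t*t) + t)/3 = ⅔ - ((t² + t²) + t)/3 = ⅔ - (2*t² + t)/3 = ⅔ - (t + 2*t²)/3 = ⅔ + (-2*t²/3 - t/3) = ⅔ - 2*t²/3 - t/3)
-83*(k(10) + 231) = -83*((⅔ - ⅔*10² - ⅓*10) + 231) = -83*((⅔ - ⅔*100 - 10/3) + 231) = -83*((⅔ - 200/3 - 10/3) + 231) = -83*(-208/3 + 231) = -83*485/3 = -40255/3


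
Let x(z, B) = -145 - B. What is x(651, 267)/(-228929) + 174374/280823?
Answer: 40034964522/64288528567 ≈ 0.62274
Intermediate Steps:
x(651, 267)/(-228929) + 174374/280823 = (-145 - 1*267)/(-228929) + 174374/280823 = (-145 - 267)*(-1/228929) + 174374*(1/280823) = -412*(-1/228929) + 174374/280823 = 412/228929 + 174374/280823 = 40034964522/64288528567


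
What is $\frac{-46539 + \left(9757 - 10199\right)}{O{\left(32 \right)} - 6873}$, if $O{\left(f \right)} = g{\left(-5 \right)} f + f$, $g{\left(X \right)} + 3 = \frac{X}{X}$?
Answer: $\frac{46981}{6905} \approx 6.8039$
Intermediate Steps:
$g{\left(X \right)} = -2$ ($g{\left(X \right)} = -3 + \frac{X}{X} = -3 + 1 = -2$)
$O{\left(f \right)} = - f$ ($O{\left(f \right)} = - 2 f + f = - f$)
$\frac{-46539 + \left(9757 - 10199\right)}{O{\left(32 \right)} - 6873} = \frac{-46539 + \left(9757 - 10199\right)}{\left(-1\right) 32 - 6873} = \frac{-46539 + \left(9757 - 10199\right)}{-32 - 6873} = \frac{-46539 - 442}{-6905} = \left(-46981\right) \left(- \frac{1}{6905}\right) = \frac{46981}{6905}$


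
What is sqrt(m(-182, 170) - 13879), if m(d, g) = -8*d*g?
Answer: sqrt(233641) ≈ 483.36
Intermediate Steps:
m(d, g) = -8*d*g
sqrt(m(-182, 170) - 13879) = sqrt(-8*(-182)*170 - 13879) = sqrt(247520 - 13879) = sqrt(233641)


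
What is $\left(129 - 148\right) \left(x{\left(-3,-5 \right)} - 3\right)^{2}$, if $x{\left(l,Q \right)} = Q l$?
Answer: $-2736$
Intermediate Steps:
$\left(129 - 148\right) \left(x{\left(-3,-5 \right)} - 3\right)^{2} = \left(129 - 148\right) \left(\left(-5\right) \left(-3\right) - 3\right)^{2} = - 19 \left(15 - 3\right)^{2} = - 19 \cdot 12^{2} = \left(-19\right) 144 = -2736$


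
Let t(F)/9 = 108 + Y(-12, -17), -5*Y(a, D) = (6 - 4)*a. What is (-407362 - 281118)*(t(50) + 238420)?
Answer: -164846346496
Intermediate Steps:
Y(a, D) = -2*a/5 (Y(a, D) = -(6 - 4)*a/5 = -2*a/5)
t(F) = 5076/5 (t(F) = 9*(108 - ⅖*(-12)) = 9*(108 + 24/5) = 9*(564/5) = 5076/5)
(-407362 - 281118)*(t(50) + 238420) = (-407362 - 281118)*(5076/5 + 238420) = -688480*1197176/5 = -164846346496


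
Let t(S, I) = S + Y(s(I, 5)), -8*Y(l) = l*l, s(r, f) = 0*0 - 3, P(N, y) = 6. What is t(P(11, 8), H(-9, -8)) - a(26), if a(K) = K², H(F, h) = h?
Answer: -5369/8 ≈ -671.13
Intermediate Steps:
s(r, f) = -3 (s(r, f) = 0 - 3 = -3)
Y(l) = -l²/8 (Y(l) = -l*l/8 = -l²/8)
t(S, I) = -9/8 + S (t(S, I) = S - ⅛*(-3)² = S - ⅛*9 = S - 9/8 = -9/8 + S)
t(P(11, 8), H(-9, -8)) - a(26) = (-9/8 + 6) - 1*26² = 39/8 - 1*676 = 39/8 - 676 = -5369/8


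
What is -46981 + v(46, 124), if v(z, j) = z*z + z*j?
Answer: -39161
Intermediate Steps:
v(z, j) = z² + j*z
-46981 + v(46, 124) = -46981 + 46*(124 + 46) = -46981 + 46*170 = -46981 + 7820 = -39161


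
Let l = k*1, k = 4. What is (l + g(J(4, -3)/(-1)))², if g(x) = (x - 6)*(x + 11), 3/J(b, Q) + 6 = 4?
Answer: 43681/16 ≈ 2730.1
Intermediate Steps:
J(b, Q) = -3/2 (J(b, Q) = 3/(-6 + 4) = 3/(-2) = 3*(-½) = -3/2)
g(x) = (-6 + x)*(11 + x)
l = 4 (l = 4*1 = 4)
(l + g(J(4, -3)/(-1)))² = (4 + (-66 + (-3/2/(-1))² + 5*(-3/2/(-1))))² = (4 + (-66 + (-3/2*(-1))² + 5*(-3/2*(-1))))² = (4 + (-66 + (3/2)² + 5*(3/2)))² = (4 + (-66 + 9/4 + 15/2))² = (4 - 225/4)² = (-209/4)² = 43681/16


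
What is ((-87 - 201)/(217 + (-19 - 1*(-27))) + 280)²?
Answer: 48553024/625 ≈ 77685.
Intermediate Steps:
((-87 - 201)/(217 + (-19 - 1*(-27))) + 280)² = (-288/(217 + (-19 + 27)) + 280)² = (-288/(217 + 8) + 280)² = (-288/225 + 280)² = (-288*1/225 + 280)² = (-32/25 + 280)² = (6968/25)² = 48553024/625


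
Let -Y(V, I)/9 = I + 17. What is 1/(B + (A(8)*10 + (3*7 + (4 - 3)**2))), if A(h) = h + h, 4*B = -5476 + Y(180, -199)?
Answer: -2/1555 ≈ -0.0012862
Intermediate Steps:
Y(V, I) = -153 - 9*I (Y(V, I) = -9*(I + 17) = -9*(17 + I) = -153 - 9*I)
B = -1919/2 (B = (-5476 + (-153 - 9*(-199)))/4 = (-5476 + (-153 + 1791))/4 = (-5476 + 1638)/4 = (1/4)*(-3838) = -1919/2 ≈ -959.50)
A(h) = 2*h
1/(B + (A(8)*10 + (3*7 + (4 - 3)**2))) = 1/(-1919/2 + ((2*8)*10 + (3*7 + (4 - 3)**2))) = 1/(-1919/2 + (16*10 + (21 + 1**2))) = 1/(-1919/2 + (160 + (21 + 1))) = 1/(-1919/2 + (160 + 22)) = 1/(-1919/2 + 182) = 1/(-1555/2) = -2/1555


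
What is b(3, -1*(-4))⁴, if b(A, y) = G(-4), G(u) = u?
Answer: 256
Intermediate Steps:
b(A, y) = -4
b(3, -1*(-4))⁴ = (-4)⁴ = 256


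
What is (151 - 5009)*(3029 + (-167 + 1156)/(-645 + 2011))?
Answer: -10052666687/683 ≈ -1.4718e+7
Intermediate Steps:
(151 - 5009)*(3029 + (-167 + 1156)/(-645 + 2011)) = -4858*(3029 + 989/1366) = -4858*4138603/1366 = -10052666687/683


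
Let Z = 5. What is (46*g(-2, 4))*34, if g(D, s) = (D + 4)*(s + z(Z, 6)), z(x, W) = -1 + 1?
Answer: 12512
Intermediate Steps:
z(x, W) = 0
g(D, s) = s*(4 + D) (g(D, s) = (D + 4)*(s + 0) = (4 + D)*s = s*(4 + D))
(46*g(-2, 4))*34 = (46*(4*(4 - 2)))*34 = (46*(4*2))*34 = (46*8)*34 = 368*34 = 12512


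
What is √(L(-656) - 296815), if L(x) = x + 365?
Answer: I*√297106 ≈ 545.07*I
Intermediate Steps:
L(x) = 365 + x
√(L(-656) - 296815) = √((365 - 656) - 296815) = √(-291 - 296815) = √(-297106) = I*√297106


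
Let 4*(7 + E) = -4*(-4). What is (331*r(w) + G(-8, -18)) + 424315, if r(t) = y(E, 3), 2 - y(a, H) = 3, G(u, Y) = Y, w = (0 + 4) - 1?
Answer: 423966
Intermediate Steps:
w = 3 (w = 4 - 1 = 3)
E = -3 (E = -7 + (-4*(-4))/4 = -7 + (¼)*16 = -7 + 4 = -3)
y(a, H) = -1 (y(a, H) = 2 - 1*3 = 2 - 3 = -1)
r(t) = -1
(331*r(w) + G(-8, -18)) + 424315 = (331*(-1) - 18) + 424315 = (-331 - 18) + 424315 = -349 + 424315 = 423966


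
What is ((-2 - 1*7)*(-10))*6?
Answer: 540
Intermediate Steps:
((-2 - 1*7)*(-10))*6 = ((-2 - 7)*(-10))*6 = -9*(-10)*6 = 90*6 = 540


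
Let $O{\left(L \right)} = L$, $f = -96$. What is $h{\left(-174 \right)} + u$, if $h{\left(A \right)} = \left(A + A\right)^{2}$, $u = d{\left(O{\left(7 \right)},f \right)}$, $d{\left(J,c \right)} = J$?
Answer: $121111$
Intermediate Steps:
$u = 7$
$h{\left(A \right)} = 4 A^{2}$ ($h{\left(A \right)} = \left(2 A\right)^{2} = 4 A^{2}$)
$h{\left(-174 \right)} + u = 4 \left(-174\right)^{2} + 7 = 4 \cdot 30276 + 7 = 121104 + 7 = 121111$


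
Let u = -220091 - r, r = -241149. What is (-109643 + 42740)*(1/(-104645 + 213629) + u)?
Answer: -51180462112973/36328 ≈ -1.4088e+9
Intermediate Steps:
u = 21058 (u = -220091 - 1*(-241149) = -220091 + 241149 = 21058)
(-109643 + 42740)*(1/(-104645 + 213629) + u) = (-109643 + 42740)*(1/(-104645 + 213629) + 21058) = -66903*(1/108984 + 21058) = -66903*2294985073/108984 = -51180462112973/36328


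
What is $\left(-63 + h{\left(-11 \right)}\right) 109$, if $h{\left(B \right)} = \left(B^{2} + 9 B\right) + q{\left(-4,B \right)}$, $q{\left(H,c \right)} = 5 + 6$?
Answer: $-3270$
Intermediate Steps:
$q{\left(H,c \right)} = 11$
$h{\left(B \right)} = 11 + B^{2} + 9 B$ ($h{\left(B \right)} = \left(B^{2} + 9 B\right) + 11 = 11 + B^{2} + 9 B$)
$\left(-63 + h{\left(-11 \right)}\right) 109 = \left(-63 + \left(11 + \left(-11\right)^{2} + 9 \left(-11\right)\right)\right) 109 = \left(-63 + \left(11 + 121 - 99\right)\right) 109 = \left(-63 + 33\right) 109 = \left(-30\right) 109 = -3270$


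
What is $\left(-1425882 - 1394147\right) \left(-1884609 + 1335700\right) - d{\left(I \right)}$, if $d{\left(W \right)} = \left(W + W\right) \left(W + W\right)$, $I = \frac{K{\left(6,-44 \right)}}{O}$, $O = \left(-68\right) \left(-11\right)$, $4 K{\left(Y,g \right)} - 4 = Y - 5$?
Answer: $\frac{3464312916760691751}{2238016} \approx 1.5479 \cdot 10^{12}$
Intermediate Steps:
$K{\left(Y,g \right)} = - \frac{1}{4} + \frac{Y}{4}$ ($K{\left(Y,g \right)} = 1 + \frac{Y - 5}{4} = 1 + \frac{-5 + Y}{4} = 1 + \left(- \frac{5}{4} + \frac{Y}{4}\right) = - \frac{1}{4} + \frac{Y}{4}$)
$O = 748$
$I = \frac{5}{2992}$ ($I = \frac{- \frac{1}{4} + \frac{1}{4} \cdot 6}{748} = \left(- \frac{1}{4} + \frac{3}{2}\right) \frac{1}{748} = \frac{5}{4} \cdot \frac{1}{748} = \frac{5}{2992} \approx 0.0016711$)
$d{\left(W \right)} = 4 W^{2}$ ($d{\left(W \right)} = 2 W 2 W = 4 W^{2}$)
$\left(-1425882 - 1394147\right) \left(-1884609 + 1335700\right) - d{\left(I \right)} = \left(-1425882 - 1394147\right) \left(-1884609 + 1335700\right) - 4 \left(\frac{5}{2992}\right)^{2} = \left(-2820029\right) \left(-548909\right) - 4 \cdot \frac{25}{8952064} = 1547939298361 - \frac{25}{2238016} = \frac{3464312916760691751}{2238016}$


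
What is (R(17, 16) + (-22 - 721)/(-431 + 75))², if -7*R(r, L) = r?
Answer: 724201/6210064 ≈ 0.11662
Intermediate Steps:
R(r, L) = -r/7
(R(17, 16) + (-22 - 721)/(-431 + 75))² = (-⅐*17 + (-22 - 721)/(-431 + 75))² = (-17/7 - 743/(-356))² = (-17/7 - 743*(-1/356))² = (-17/7 + 743/356)² = (-851/2492)² = 724201/6210064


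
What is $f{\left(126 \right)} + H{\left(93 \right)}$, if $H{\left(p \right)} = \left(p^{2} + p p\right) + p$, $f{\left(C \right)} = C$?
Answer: $17517$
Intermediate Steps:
$H{\left(p \right)} = p + 2 p^{2}$ ($H{\left(p \right)} = \left(p^{2} + p^{2}\right) + p = 2 p^{2} + p = p + 2 p^{2}$)
$f{\left(126 \right)} + H{\left(93 \right)} = 126 + 93 \left(1 + 2 \cdot 93\right) = 126 + 93 \left(1 + 186\right) = 126 + 93 \cdot 187 = 126 + 17391 = 17517$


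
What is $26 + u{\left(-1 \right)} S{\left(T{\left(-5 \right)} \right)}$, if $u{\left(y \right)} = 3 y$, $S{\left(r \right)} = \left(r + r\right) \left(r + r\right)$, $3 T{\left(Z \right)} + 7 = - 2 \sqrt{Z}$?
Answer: $- \frac{38}{3} - \frac{112 i \sqrt{5}}{3} \approx -12.667 - 83.48 i$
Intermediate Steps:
$T{\left(Z \right)} = - \frac{7}{3} - \frac{2 \sqrt{Z}}{3}$ ($T{\left(Z \right)} = - \frac{7}{3} + \frac{\left(-2\right) \sqrt{Z}}{3} = - \frac{7}{3} - \frac{2 \sqrt{Z}}{3}$)
$S{\left(r \right)} = 4 r^{2}$ ($S{\left(r \right)} = 2 r 2 r = 4 r^{2}$)
$26 + u{\left(-1 \right)} S{\left(T{\left(-5 \right)} \right)} = 26 + 3 \left(-1\right) 4 \left(- \frac{7}{3} - \frac{2 \sqrt{-5}}{3}\right)^{2} = 26 - 3 \cdot 4 \left(- \frac{7}{3} - \frac{2 i \sqrt{5}}{3}\right)^{2} = 26 - 12 \left(- \frac{7}{3} - \frac{2 i \sqrt{5}}{3}\right)^{2}$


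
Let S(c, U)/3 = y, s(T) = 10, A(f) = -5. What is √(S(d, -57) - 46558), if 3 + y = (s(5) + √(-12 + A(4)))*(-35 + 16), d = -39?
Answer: √(-47137 - 57*I*√17) ≈ 0.5412 - 217.11*I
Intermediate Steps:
y = -193 - 19*I*√17 (y = -3 + (10 + √(-12 - 5))*(-35 + 16) = -3 + (10 + √(-17))*(-19) = -3 + (10 + I*√17)*(-19) = -3 + (-190 - 19*I*√17) = -193 - 19*I*√17 ≈ -193.0 - 78.339*I)
S(c, U) = -579 - 57*I*√17 (S(c, U) = 3*(-193 - 19*I*√17) = -579 - 57*I*√17)
√(S(d, -57) - 46558) = √((-579 - 57*I*√17) - 46558) = √(-47137 - 57*I*√17)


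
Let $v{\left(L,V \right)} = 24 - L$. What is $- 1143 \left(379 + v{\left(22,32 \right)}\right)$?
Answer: $-435483$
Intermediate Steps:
$- 1143 \left(379 + v{\left(22,32 \right)}\right) = - 1143 \left(379 + \left(24 - 22\right)\right) = - 1143 \left(379 + 2\right) = \left(-1143\right) 381 = -435483$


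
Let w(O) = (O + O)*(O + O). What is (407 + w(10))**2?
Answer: 651249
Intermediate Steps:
w(O) = 4*O**2 (w(O) = (2*O)*(2*O) = 4*O**2)
(407 + w(10))**2 = (407 + 4*10**2)**2 = (407 + 4*100)**2 = (407 + 400)**2 = 807**2 = 651249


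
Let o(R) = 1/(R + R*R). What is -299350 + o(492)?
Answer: -72609138599/242556 ≈ -2.9935e+5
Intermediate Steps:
o(R) = 1/(R + R²)
-299350 + o(492) = -299350 + 1/(492*(1 + 492)) = -299350 + (1/492)/493 = -299350 + (1/492)*(1/493) = -299350 + 1/242556 = -72609138599/242556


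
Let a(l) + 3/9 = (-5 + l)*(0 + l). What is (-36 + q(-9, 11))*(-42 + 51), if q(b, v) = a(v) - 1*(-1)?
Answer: 276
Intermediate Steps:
a(l) = -⅓ + l*(-5 + l) (a(l) = -⅓ + (-5 + l)*(0 + l) = -⅓ + (-5 + l)*l = -⅓ + l*(-5 + l))
q(b, v) = ⅔ + v² - 5*v (q(b, v) = (-⅓ + v² - 5*v) - 1*(-1) = (-⅓ + v² - 5*v) + 1 = ⅔ + v² - 5*v)
(-36 + q(-9, 11))*(-42 + 51) = (-36 + (⅔ + 11² - 5*11))*(-42 + 51) = (-36 + (⅔ + 121 - 55))*9 = (-36 + 200/3)*9 = (92/3)*9 = 276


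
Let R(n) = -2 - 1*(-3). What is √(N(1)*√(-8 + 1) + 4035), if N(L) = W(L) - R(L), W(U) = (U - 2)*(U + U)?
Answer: √(4035 - 3*I*√7) ≈ 63.522 - 0.0625*I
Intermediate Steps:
W(U) = 2*U*(-2 + U) (W(U) = (-2 + U)*(2*U) = 2*U*(-2 + U))
R(n) = 1 (R(n) = -2 + 3 = 1)
N(L) = -1 + 2*L*(-2 + L) (N(L) = 2*L*(-2 + L) - 1*1 = 2*L*(-2 + L) - 1 = -1 + 2*L*(-2 + L))
√(N(1)*√(-8 + 1) + 4035) = √((-1 + 2*1*(-2 + 1))*√(-8 + 1) + 4035) = √((-1 + 2*1*(-1))*√(-7) + 4035) = √((-1 - 2)*(I*√7) + 4035) = √(-3*I*√7 + 4035) = √(4035 - 3*I*√7)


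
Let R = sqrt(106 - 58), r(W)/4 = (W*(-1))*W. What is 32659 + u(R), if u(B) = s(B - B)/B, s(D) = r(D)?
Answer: 32659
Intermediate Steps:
r(W) = -4*W**2 (r(W) = 4*((W*(-1))*W) = 4*((-W)*W) = 4*(-W**2) = -4*W**2)
s(D) = -4*D**2
R = 4*sqrt(3) (R = sqrt(48) = 4*sqrt(3) ≈ 6.9282)
u(B) = 0 (u(B) = (-4*(B - B)**2)/B = (-4*0**2)/B = (-4*0)/B = 0/B = 0)
32659 + u(R) = 32659 + 0 = 32659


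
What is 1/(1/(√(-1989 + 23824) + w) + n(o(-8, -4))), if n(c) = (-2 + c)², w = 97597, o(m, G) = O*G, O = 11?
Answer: 20155222944181/42648451956402249 + √21835/42648451956402249 ≈ 0.00047259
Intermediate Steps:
o(m, G) = 11*G
1/(1/(√(-1989 + 23824) + w) + n(o(-8, -4))) = 1/(1/(√(-1989 + 23824) + 97597) + (-2 + 11*(-4))²) = 1/(1/(√21835 + 97597) + (-2 - 44)²) = 1/(1/(97597 + √21835) + (-46)²) = 1/(1/(97597 + √21835) + 2116) = 1/(2116 + 1/(97597 + √21835))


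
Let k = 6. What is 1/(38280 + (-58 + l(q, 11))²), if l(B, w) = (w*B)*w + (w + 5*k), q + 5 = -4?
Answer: 1/1261516 ≈ 7.9270e-7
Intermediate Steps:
q = -9 (q = -5 - 4 = -9)
l(B, w) = 30 + w + B*w² (l(B, w) = (w*B)*w + (w + 5*6) = (B*w)*w + (w + 30) = B*w² + (30 + w) = 30 + w + B*w²)
1/(38280 + (-58 + l(q, 11))²) = 1/(38280 + (-58 + (30 + 11 - 9*11²))²) = 1/(38280 + (-58 + (30 + 11 - 9*121))²) = 1/(38280 + (-58 + (30 + 11 - 1089))²) = 1/(38280 + (-58 - 1048)²) = 1/(38280 + (-1106)²) = 1/(38280 + 1223236) = 1/1261516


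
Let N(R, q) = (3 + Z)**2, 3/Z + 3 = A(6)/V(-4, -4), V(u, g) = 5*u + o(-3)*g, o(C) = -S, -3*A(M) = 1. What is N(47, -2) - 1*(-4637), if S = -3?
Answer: 382273382/82369 ≈ 4641.0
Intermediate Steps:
A(M) = -1/3 (A(M) = -1/3*1 = -1/3)
o(C) = 3 (o(C) = -1*(-3) = 3)
V(u, g) = 3*g + 5*u (V(u, g) = 5*u + 3*g = 3*g + 5*u)
Z = -288/287 (Z = 3/(-3 - 1/(3*(3*(-4) + 5*(-4)))) = 3/(-3 - 1/(3*(-12 - 20))) = 3/(-3 - 1/3/(-32)) = 3/(-3 - 1/3*(-1/32)) = 3/(-3 + 1/96) = 3/(-287/96) = 3*(-96/287) = -288/287 ≈ -1.0035)
N(R, q) = 328329/82369 (N(R, q) = (3 - 288/287)**2 = (573/287)**2 = 328329/82369)
N(47, -2) - 1*(-4637) = 328329/82369 - 1*(-4637) = 328329/82369 + 4637 = 382273382/82369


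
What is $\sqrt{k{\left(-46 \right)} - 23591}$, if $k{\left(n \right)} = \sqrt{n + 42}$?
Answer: $\sqrt{-23591 + 2 i} \approx 0.0065 + 153.59 i$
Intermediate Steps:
$k{\left(n \right)} = \sqrt{42 + n}$
$\sqrt{k{\left(-46 \right)} - 23591} = \sqrt{\sqrt{42 - 46} - 23591} = \sqrt{\sqrt{-4} - 23591} = \sqrt{2 i - 23591} = \sqrt{-23591 + 2 i}$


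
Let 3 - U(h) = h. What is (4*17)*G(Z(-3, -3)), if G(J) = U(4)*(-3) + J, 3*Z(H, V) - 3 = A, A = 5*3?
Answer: 612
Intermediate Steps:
A = 15
U(h) = 3 - h
Z(H, V) = 6 (Z(H, V) = 1 + (⅓)*15 = 1 + 5 = 6)
G(J) = 3 + J (G(J) = (3 - 1*4)*(-3) + J = (3 - 4)*(-3) + J = -1*(-3) + J = 3 + J)
(4*17)*G(Z(-3, -3)) = (4*17)*(3 + 6) = 68*9 = 612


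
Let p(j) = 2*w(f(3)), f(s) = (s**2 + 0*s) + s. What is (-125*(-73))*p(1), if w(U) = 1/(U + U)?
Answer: 9125/12 ≈ 760.42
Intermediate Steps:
f(s) = s + s**2 (f(s) = (s**2 + 0) + s = s**2 + s = s + s**2)
w(U) = 1/(2*U)
p(j) = 1/12 (p(j) = 2*(1/(2*((3*(1 + 3))))) = 2*(1/(2*((3*4)))) = 2*((1/2)/12) = 2*((1/2)*(1/12)) = 2*(1/24) = 1/12)
(-125*(-73))*p(1) = -125*(-73)*(1/12) = 9125*(1/12) = 9125/12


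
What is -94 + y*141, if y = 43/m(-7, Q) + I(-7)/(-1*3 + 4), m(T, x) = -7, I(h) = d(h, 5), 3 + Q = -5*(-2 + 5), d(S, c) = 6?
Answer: -799/7 ≈ -114.14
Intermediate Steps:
Q = -18 (Q = -3 - 5*(-2 + 5) = -3 - 5*3 = -3 - 15 = -18)
I(h) = 6
y = -⅐ (y = 43/(-7) + 6/(-1*3 + 4) = 43*(-⅐) + 6/(-3 + 4) = -43/7 + 6/1 = -43/7 + 6*1 = -43/7 + 6 = -⅐ ≈ -0.14286)
-94 + y*141 = -94 - ⅐*141 = -94 - 141/7 = -799/7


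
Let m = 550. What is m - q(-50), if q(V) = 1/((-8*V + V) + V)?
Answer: 164999/300 ≈ 550.00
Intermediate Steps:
q(V) = -1/(6*V) (q(V) = 1/(-7*V + V) = 1/(-6*V) = -1/(6*V))
m - q(-50) = 550 - (-1)/(6*(-50)) = 550 - (-1)*(-1)/(6*50) = 550 - 1*1/300 = 550 - 1/300 = 164999/300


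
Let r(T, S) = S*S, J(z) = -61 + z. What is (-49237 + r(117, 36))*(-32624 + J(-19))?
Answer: 1567862464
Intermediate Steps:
r(T, S) = S**2
(-49237 + r(117, 36))*(-32624 + J(-19)) = (-49237 + 36**2)*(-32624 + (-61 - 19)) = (-49237 + 1296)*(-32624 - 80) = -47941*(-32704) = 1567862464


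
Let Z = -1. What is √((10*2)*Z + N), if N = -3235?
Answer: I*√3255 ≈ 57.053*I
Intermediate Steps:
√((10*2)*Z + N) = √((10*2)*(-1) - 3235) = √(20*(-1) - 3235) = √(-20 - 3235) = √(-3255) = I*√3255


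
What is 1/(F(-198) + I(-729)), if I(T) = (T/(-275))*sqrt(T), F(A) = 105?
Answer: 2646875/407062038 - 601425*I/135687346 ≈ 0.0065024 - 0.0044324*I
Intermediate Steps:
I(T) = -T**(3/2)/275 (I(T) = (T*(-1/275))*sqrt(T) = (-T/275)*sqrt(T) = -T**(3/2)/275)
1/(F(-198) + I(-729)) = 1/(105 - (-19683)*I/275) = 1/(105 + 19683*I/275) = 75625*(105 - 19683*I/275)/1221186114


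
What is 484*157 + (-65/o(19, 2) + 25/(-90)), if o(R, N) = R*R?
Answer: 493767049/6498 ≈ 75988.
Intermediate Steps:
o(R, N) = R²
484*157 + (-65/o(19, 2) + 25/(-90)) = 484*157 + (-65/(19²) + 25/(-90)) = 75988 + (-65/361 + 25*(-1/90)) = 75988 + (-65*1/361 - 5/18) = 75988 + (-65/361 - 5/18) = 75988 - 2975/6498 = 493767049/6498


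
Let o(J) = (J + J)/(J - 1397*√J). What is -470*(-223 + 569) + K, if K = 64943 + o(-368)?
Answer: (-136454769*√23 + 8986100*I)/(-92*I + 1397*√23) ≈ -97677.0 - 0.027458*I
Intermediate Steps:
o(J) = 2*J/(J - 1397*√J) (o(J) = (2*J)/(J - 1397*√J) = 2*J/(J - 1397*√J))
K = 64943 - 736/(-368 - 5588*I*√23) (K = 64943 + 2*(-368)/(-368 - 5588*I*√23) = 64943 - 736/(-368 - 5588*I*√23) ≈ 64943.0 - 0.027458*I)
-470*(-223 + 569) + K = -470*(-223 + 569) + (126767243047/1951977 - 11176*I*√23/1951977) = -470*346 + (126767243047/1951977 - 11176*I*√23/1951977) = -162620 + (126767243047/1951977 - 11176*I*√23/1951977) = -190663256693/1951977 - 11176*I*√23/1951977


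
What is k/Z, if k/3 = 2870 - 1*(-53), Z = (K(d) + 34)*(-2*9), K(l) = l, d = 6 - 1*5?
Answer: -2923/210 ≈ -13.919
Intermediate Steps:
d = 1 (d = 6 - 5 = 1)
Z = -630 (Z = (1 + 34)*(-2*9) = 35*(-18) = -630)
k = 8769 (k = 3*(2870 - 1*(-53)) = 3*(2870 + 53) = 3*2923 = 8769)
k/Z = 8769/(-630) = 8769*(-1/630) = -2923/210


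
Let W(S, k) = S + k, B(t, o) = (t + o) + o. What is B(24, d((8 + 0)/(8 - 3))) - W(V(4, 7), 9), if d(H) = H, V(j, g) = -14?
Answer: 161/5 ≈ 32.200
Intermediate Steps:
B(t, o) = t + 2*o (B(t, o) = (o + t) + o = t + 2*o)
B(24, d((8 + 0)/(8 - 3))) - W(V(4, 7), 9) = (24 + 2*((8 + 0)/(8 - 3))) - (-14 + 9) = (24 + 2*(8/5)) - 1*(-5) = (24 + 2*(8*(1/5))) + 5 = (24 + 2*(8/5)) + 5 = (24 + 16/5) + 5 = 136/5 + 5 = 161/5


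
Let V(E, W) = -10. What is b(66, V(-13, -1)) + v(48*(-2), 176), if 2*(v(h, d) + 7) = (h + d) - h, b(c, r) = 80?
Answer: 161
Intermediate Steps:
v(h, d) = -7 + d/2 (v(h, d) = -7 + ((h + d) - h)/2 = -7 + ((d + h) - h)/2 = -7 + d/2)
b(66, V(-13, -1)) + v(48*(-2), 176) = 80 + (-7 + (½)*176) = 80 + (-7 + 88) = 80 + 81 = 161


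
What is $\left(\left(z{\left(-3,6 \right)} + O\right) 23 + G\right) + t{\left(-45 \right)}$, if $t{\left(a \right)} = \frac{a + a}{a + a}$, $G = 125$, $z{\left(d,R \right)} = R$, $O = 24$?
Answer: $816$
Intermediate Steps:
$t{\left(a \right)} = 1$ ($t{\left(a \right)} = \frac{2 a}{2 a} = 2 a \frac{1}{2 a} = 1$)
$\left(\left(z{\left(-3,6 \right)} + O\right) 23 + G\right) + t{\left(-45 \right)} = \left(\left(6 + 24\right) 23 + 125\right) + 1 = \left(30 \cdot 23 + 125\right) + 1 = \left(690 + 125\right) + 1 = 815 + 1 = 816$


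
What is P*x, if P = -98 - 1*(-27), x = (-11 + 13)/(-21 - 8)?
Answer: 142/29 ≈ 4.8966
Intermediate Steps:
x = -2/29 (x = 2/(-29) = 2*(-1/29) = -2/29 ≈ -0.068966)
P = -71 (P = -98 + 27 = -71)
P*x = -71*(-2/29) = 142/29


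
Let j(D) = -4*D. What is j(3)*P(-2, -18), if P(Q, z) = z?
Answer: 216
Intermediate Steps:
j(3)*P(-2, -18) = -4*3*(-18) = -12*(-18) = 216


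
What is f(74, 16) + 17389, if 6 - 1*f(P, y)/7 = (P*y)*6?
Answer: -32297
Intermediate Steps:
f(P, y) = 42 - 42*P*y (f(P, y) = 42 - 7*P*y*6 = 42 - 42*P*y)
f(74, 16) + 17389 = (42 - 42*74*16) + 17389 = (42 - 49728) + 17389 = -49686 + 17389 = -32297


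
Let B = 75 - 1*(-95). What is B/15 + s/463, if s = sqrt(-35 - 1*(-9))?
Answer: 34/3 + I*sqrt(26)/463 ≈ 11.333 + 0.011013*I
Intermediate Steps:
B = 170 (B = 75 + 95 = 170)
s = I*sqrt(26) (s = sqrt(-35 + 9) = sqrt(-26) = I*sqrt(26) ≈ 5.099*I)
B/15 + s/463 = 170/15 + (I*sqrt(26))/463 = 170*(1/15) + (I*sqrt(26))*(1/463) = 34/3 + I*sqrt(26)/463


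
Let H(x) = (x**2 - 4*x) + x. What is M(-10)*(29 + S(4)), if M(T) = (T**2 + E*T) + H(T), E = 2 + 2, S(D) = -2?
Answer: 5130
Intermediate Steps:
E = 4
H(x) = x**2 - 3*x
M(T) = T**2 + 4*T + T*(-3 + T) (M(T) = (T**2 + 4*T) + T*(-3 + T) = T**2 + 4*T + T*(-3 + T))
M(-10)*(29 + S(4)) = (-10*(1 + 2*(-10)))*(29 - 2) = -10*(1 - 20)*27 = -10*(-19)*27 = 190*27 = 5130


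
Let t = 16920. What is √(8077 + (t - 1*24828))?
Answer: 13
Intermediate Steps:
√(8077 + (t - 1*24828)) = √(8077 + (16920 - 1*24828)) = √(8077 + (16920 - 24828)) = √(8077 - 7908) = √169 = 13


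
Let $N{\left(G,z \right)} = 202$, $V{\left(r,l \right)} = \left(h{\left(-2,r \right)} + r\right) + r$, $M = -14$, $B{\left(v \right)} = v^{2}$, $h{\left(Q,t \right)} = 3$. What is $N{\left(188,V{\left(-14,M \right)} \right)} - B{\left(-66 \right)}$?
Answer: $-4154$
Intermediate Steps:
$V{\left(r,l \right)} = 3 + 2 r$ ($V{\left(r,l \right)} = \left(3 + r\right) + r = 3 + 2 r$)
$N{\left(188,V{\left(-14,M \right)} \right)} - B{\left(-66 \right)} = 202 - \left(-66\right)^{2} = 202 - 4356 = -4154$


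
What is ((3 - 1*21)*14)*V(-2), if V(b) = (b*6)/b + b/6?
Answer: -1428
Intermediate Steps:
V(b) = 6 + b/6 (V(b) = (6*b)/b + b*(1/6) = 6 + b/6)
((3 - 1*21)*14)*V(-2) = ((3 - 1*21)*14)*(6 + (1/6)*(-2)) = ((3 - 21)*14)*(6 - 1/3) = -18*14*(17/3) = -252*17/3 = -1428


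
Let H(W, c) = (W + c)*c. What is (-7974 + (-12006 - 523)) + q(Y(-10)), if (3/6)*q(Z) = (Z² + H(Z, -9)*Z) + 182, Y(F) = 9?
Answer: -19977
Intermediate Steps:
H(W, c) = c*(W + c)
q(Z) = 364 + 2*Z² + 2*Z*(81 - 9*Z) (q(Z) = 2*((Z² + (-9*(Z - 9))*Z) + 182) = 2*((Z² + (-9*(-9 + Z))*Z) + 182) = 2*((Z² + (81 - 9*Z)*Z) + 182) = 2*((Z² + Z*(81 - 9*Z)) + 182) = 2*(182 + Z² + Z*(81 - 9*Z)) = 364 + 2*Z² + 2*Z*(81 - 9*Z))
(-7974 + (-12006 - 523)) + q(Y(-10)) = (-7974 + (-12006 - 523)) + (364 - 16*9² + 162*9) = (-7974 - 12529) + (364 - 16*81 + 1458) = -20503 + (364 - 1296 + 1458) = -20503 + 526 = -19977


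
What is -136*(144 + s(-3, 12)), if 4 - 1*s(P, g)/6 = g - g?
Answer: -22848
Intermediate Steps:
s(P, g) = 24 (s(P, g) = 24 - 6*(g - g) = 24 - 6*0 = 24 + 0 = 24)
-136*(144 + s(-3, 12)) = -136*(144 + 24) = -136*168 = -22848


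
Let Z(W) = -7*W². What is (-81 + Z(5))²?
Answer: 65536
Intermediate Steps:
(-81 + Z(5))² = (-81 - 7*5²)² = (-81 - 7*25)² = (-81 - 175)² = (-256)² = 65536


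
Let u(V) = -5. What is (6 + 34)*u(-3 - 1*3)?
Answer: -200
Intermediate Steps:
(6 + 34)*u(-3 - 1*3) = (6 + 34)*(-5) = 40*(-5) = -200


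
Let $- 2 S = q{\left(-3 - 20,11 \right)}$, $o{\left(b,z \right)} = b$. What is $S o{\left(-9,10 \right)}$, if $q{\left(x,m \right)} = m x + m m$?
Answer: $-594$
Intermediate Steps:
$q{\left(x,m \right)} = m^{2} + m x$ ($q{\left(x,m \right)} = m x + m^{2} = m^{2} + m x$)
$S = 66$ ($S = - \frac{11 \left(11 - 23\right)}{2} = - \frac{11 \left(-12\right)}{2} = \left(- \frac{1}{2}\right) \left(-132\right) = 66$)
$S o{\left(-9,10 \right)} = 66 \left(-9\right) = -594$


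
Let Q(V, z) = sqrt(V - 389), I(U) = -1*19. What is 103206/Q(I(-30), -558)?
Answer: -17201*I*sqrt(102)/34 ≈ -5109.5*I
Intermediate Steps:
I(U) = -19
Q(V, z) = sqrt(-389 + V)
103206/Q(I(-30), -558) = 103206/(sqrt(-389 - 19)) = 103206/(sqrt(-408)) = 103206/((2*I*sqrt(102))) = 103206*(-I*sqrt(102)/204) = -17201*I*sqrt(102)/34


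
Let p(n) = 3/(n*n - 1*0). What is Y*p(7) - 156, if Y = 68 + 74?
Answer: -7218/49 ≈ -147.31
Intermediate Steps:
Y = 142
p(n) = 3/n² (p(n) = 3/(n² + 0) = 3/(n²) = 3/n²)
Y*p(7) - 156 = 142*(3/7²) - 156 = 142*(3*(1/49)) - 156 = 142*(3/49) - 156 = 426/49 - 156 = -7218/49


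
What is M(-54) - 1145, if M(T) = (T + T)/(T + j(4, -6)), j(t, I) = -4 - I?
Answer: -14858/13 ≈ -1142.9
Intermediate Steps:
M(T) = 2*T/(2 + T) (M(T) = (T + T)/(T + (-4 - 1*(-6))) = (2*T)/(T + (-4 + 6)) = (2*T)/(T + 2) = (2*T)/(2 + T) = 2*T/(2 + T))
M(-54) - 1145 = 2*(-54)/(2 - 54) - 1145 = 2*(-54)/(-52) - 1145 = 2*(-54)*(-1/52) - 1145 = 27/13 - 1145 = -14858/13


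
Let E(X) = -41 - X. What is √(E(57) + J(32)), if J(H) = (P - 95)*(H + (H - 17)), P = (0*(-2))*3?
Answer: 39*I*√3 ≈ 67.55*I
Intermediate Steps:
P = 0 (P = 0*3 = 0)
J(H) = 1615 - 190*H (J(H) = (0 - 95)*(H + (H - 17)) = -95*(H + (-17 + H)) = -95*(-17 + 2*H) = 1615 - 190*H)
√(E(57) + J(32)) = √((-41 - 1*57) + (1615 - 190*32)) = √((-41 - 57) + (1615 - 6080)) = √(-98 - 4465) = √(-4563) = 39*I*√3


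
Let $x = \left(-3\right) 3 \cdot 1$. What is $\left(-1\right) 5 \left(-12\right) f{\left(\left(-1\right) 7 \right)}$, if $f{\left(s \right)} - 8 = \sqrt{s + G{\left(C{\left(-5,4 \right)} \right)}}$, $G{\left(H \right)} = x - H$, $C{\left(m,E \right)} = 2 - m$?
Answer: $480 + 60 i \sqrt{23} \approx 480.0 + 287.75 i$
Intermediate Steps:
$x = -9$ ($x = \left(-9\right) 1 = -9$)
$G{\left(H \right)} = -9 - H$
$f{\left(s \right)} = 8 + \sqrt{-16 + s}$ ($f{\left(s \right)} = 8 + \sqrt{s - \left(11 + 5\right)} = 8 + \sqrt{s - 16} = 8 + \sqrt{-16 + s}$)
$\left(-1\right) 5 \left(-12\right) f{\left(\left(-1\right) 7 \right)} = \left(-1\right) 5 \left(-12\right) \left(8 + \sqrt{-16 - 7}\right) = \left(-5\right) \left(-12\right) \left(8 + \sqrt{-16 - 7}\right) = 60 \left(8 + \sqrt{-23}\right) = 60 \left(8 + i \sqrt{23}\right) = 480 + 60 i \sqrt{23}$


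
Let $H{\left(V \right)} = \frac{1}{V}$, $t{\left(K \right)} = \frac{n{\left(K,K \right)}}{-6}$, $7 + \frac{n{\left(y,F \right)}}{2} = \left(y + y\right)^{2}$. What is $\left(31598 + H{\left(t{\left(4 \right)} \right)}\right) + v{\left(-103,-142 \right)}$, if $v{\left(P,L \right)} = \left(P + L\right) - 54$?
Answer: $\frac{594680}{19} \approx 31299.0$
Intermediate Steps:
$n{\left(y,F \right)} = -14 + 8 y^{2}$ ($n{\left(y,F \right)} = -14 + 2 \left(y + y\right)^{2} = -14 + 2 \left(2 y\right)^{2} = -14 + 2 \cdot 4 y^{2} = -14 + 8 y^{2}$)
$t{\left(K \right)} = \frac{7}{3} - \frac{4 K^{2}}{3}$ ($t{\left(K \right)} = \frac{-14 + 8 K^{2}}{-6} = \left(-14 + 8 K^{2}\right) \left(- \frac{1}{6}\right) = \frac{7}{3} - \frac{4 K^{2}}{3}$)
$v{\left(P,L \right)} = -54 + L + P$ ($v{\left(P,L \right)} = \left(L + P\right) - 54 = -54 + L + P$)
$\left(31598 + H{\left(t{\left(4 \right)} \right)}\right) + v{\left(-103,-142 \right)} = \left(31598 + \frac{1}{\frac{7}{3} - \frac{4 \cdot 4^{2}}{3}}\right) - 299 = \left(31598 + \frac{1}{\frac{7}{3} - \frac{64}{3}}\right) - 299 = \left(31598 + \frac{1}{-19}\right) - 299 = \left(31598 - \frac{1}{19}\right) - 299 = \frac{600361}{19} - 299 = \frac{594680}{19}$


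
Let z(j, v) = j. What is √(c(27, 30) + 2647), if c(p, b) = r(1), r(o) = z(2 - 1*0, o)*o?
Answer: √2649 ≈ 51.468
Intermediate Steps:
r(o) = 2*o (r(o) = (2 - 1*0)*o = (2 + 0)*o = 2*o)
c(p, b) = 2 (c(p, b) = 2*1 = 2)
√(c(27, 30) + 2647) = √(2 + 2647) = √2649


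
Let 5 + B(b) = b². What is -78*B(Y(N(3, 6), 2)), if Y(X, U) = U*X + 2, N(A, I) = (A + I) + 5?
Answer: -69810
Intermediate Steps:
N(A, I) = 5 + A + I
Y(X, U) = 2 + U*X
B(b) = -5 + b²
-78*B(Y(N(3, 6), 2)) = -78*(-5 + (2 + 2*(5 + 3 + 6))²) = -78*(-5 + (2 + 2*14)²) = -78*(-5 + (2 + 28)²) = -78*(-5 + 30²) = -78*(-5 + 900) = -78*895 = -69810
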